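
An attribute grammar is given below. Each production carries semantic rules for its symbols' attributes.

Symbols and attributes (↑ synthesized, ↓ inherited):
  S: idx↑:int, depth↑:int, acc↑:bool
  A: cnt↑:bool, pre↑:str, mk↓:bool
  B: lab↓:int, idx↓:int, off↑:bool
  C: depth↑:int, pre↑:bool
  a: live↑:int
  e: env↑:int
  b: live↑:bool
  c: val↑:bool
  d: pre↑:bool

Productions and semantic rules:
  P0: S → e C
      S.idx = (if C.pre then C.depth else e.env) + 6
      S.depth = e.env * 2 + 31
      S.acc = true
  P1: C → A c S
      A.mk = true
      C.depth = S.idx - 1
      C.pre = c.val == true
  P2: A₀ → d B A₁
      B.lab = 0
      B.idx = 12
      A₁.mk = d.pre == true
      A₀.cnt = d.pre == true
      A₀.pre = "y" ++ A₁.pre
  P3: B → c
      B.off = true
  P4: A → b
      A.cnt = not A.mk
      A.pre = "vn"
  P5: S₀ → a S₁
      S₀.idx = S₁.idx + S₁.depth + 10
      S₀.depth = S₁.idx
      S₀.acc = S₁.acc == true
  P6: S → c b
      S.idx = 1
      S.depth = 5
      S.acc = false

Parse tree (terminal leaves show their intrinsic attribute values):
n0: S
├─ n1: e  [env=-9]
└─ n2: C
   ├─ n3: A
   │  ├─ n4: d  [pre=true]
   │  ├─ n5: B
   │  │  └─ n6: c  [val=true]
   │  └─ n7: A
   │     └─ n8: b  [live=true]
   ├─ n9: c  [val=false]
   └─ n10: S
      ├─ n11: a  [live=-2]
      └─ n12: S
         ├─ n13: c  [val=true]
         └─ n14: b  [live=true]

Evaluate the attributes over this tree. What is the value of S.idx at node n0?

1. n1.env = -9  [terminal]
2. n3.mk = true  [true]
3. n4.pre = true  [terminal]
4. n5.lab = 0  [0]
5. n5.idx = 12  [12]
6. n6.val = true  [terminal]
7. n5.off = true  [true]
8. n7.mk = true  [d.pre == true]
9. n8.live = true  [terminal]
10. n7.cnt = false  [not A.mk]
11. n7.pre = "vn"  ["vn"]
12. n3.cnt = true  [d.pre == true]
13. n3.pre = "yvn"  ["y" ++ A₁.pre]
14. n9.val = false  [terminal]
15. n11.live = -2  [terminal]
16. n13.val = true  [terminal]
17. n14.live = true  [terminal]
18. n12.idx = 1  [1]
19. n12.depth = 5  [5]
20. n12.acc = false  [false]
21. n10.idx = 16  [S₁.idx + S₁.depth + 10]
22. n10.depth = 1  [S₁.idx]
23. n10.acc = false  [S₁.acc == true]
24. n2.depth = 15  [S.idx - 1]
25. n2.pre = false  [c.val == true]
26. n0.idx = -3  [(if C.pre then C.depth else e.env) + 6]
27. n0.depth = 13  [e.env * 2 + 31]
28. n0.acc = true  [true]

-3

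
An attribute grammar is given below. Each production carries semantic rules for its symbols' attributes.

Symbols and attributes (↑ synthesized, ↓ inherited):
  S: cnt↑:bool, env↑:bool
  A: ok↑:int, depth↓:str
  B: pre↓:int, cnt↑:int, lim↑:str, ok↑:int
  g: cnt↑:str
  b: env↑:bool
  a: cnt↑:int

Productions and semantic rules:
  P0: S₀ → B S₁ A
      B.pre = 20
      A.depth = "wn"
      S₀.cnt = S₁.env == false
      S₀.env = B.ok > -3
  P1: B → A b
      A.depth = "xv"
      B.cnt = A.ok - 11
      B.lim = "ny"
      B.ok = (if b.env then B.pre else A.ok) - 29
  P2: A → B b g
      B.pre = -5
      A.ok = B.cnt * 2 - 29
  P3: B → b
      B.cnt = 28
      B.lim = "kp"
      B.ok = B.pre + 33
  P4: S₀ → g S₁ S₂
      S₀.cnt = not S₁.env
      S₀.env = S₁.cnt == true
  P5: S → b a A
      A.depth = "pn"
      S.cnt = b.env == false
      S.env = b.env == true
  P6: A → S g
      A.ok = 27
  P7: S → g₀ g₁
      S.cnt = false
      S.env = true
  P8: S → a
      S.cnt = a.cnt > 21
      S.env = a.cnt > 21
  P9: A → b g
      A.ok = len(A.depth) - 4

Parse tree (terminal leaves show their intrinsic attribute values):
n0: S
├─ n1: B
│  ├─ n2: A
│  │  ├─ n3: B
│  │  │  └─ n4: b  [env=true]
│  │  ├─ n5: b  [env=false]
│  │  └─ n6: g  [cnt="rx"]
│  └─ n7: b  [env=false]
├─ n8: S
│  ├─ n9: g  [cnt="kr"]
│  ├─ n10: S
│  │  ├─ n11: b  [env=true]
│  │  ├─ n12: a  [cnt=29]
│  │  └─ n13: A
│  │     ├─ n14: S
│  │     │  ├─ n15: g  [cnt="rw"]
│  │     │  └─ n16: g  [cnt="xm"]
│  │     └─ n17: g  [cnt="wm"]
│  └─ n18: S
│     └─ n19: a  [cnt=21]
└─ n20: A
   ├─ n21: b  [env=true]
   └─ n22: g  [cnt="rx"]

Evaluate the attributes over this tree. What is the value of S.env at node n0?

1. n1.pre = 20  [20]
2. n2.depth = "xv"  ["xv"]
3. n3.pre = -5  [-5]
4. n4.env = true  [terminal]
5. n3.cnt = 28  [28]
6. n3.lim = "kp"  ["kp"]
7. n3.ok = 28  [B.pre + 33]
8. n5.env = false  [terminal]
9. n6.cnt = "rx"  [terminal]
10. n2.ok = 27  [B.cnt * 2 - 29]
11. n7.env = false  [terminal]
12. n1.cnt = 16  [A.ok - 11]
13. n1.lim = "ny"  ["ny"]
14. n1.ok = -2  [(if b.env then B.pre else A.ok) - 29]
15. n9.cnt = "kr"  [terminal]
16. n11.env = true  [terminal]
17. n12.cnt = 29  [terminal]
18. n13.depth = "pn"  ["pn"]
19. n15.cnt = "rw"  [terminal]
20. n16.cnt = "xm"  [terminal]
21. n14.cnt = false  [false]
22. n14.env = true  [true]
23. n17.cnt = "wm"  [terminal]
24. n13.ok = 27  [27]
25. n10.cnt = false  [b.env == false]
26. n10.env = true  [b.env == true]
27. n19.cnt = 21  [terminal]
28. n18.cnt = false  [a.cnt > 21]
29. n18.env = false  [a.cnt > 21]
30. n8.cnt = false  [not S₁.env]
31. n8.env = false  [S₁.cnt == true]
32. n20.depth = "wn"  ["wn"]
33. n21.env = true  [terminal]
34. n22.cnt = "rx"  [terminal]
35. n20.ok = -2  [len(A.depth) - 4]
36. n0.cnt = true  [S₁.env == false]
37. n0.env = true  [B.ok > -3]

true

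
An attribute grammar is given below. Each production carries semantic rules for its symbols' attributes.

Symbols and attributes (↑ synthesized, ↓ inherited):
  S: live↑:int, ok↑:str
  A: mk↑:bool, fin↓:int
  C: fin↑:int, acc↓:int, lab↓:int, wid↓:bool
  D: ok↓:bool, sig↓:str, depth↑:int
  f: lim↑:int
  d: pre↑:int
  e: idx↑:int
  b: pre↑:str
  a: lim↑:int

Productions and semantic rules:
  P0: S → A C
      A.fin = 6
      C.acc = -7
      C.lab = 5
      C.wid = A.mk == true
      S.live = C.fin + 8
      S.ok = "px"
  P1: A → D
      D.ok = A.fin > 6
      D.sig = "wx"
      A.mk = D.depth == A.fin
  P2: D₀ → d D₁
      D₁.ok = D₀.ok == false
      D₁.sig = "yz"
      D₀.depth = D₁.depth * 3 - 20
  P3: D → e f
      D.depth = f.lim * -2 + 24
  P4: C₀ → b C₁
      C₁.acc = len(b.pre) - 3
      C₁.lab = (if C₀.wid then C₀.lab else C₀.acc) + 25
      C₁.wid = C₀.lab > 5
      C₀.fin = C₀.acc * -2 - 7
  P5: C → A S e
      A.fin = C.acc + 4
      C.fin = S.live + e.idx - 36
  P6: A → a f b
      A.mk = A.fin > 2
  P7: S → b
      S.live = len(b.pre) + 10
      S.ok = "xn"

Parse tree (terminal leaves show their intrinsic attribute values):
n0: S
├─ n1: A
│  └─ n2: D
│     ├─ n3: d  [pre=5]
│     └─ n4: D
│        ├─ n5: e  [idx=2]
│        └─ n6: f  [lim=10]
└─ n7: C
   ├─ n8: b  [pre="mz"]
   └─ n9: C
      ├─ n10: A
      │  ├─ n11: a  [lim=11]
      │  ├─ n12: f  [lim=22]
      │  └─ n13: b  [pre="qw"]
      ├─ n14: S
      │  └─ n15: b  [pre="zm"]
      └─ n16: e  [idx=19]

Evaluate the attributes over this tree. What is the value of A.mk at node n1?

false

1. n1.fin = 6  [6]
2. n2.ok = false  [A.fin > 6]
3. n2.sig = "wx"  ["wx"]
4. n3.pre = 5  [terminal]
5. n4.ok = true  [D₀.ok == false]
6. n4.sig = "yz"  ["yz"]
7. n5.idx = 2  [terminal]
8. n6.lim = 10  [terminal]
9. n4.depth = 4  [f.lim * -2 + 24]
10. n2.depth = -8  [D₁.depth * 3 - 20]
11. n1.mk = false  [D.depth == A.fin]
12. n7.acc = -7  [-7]
13. n7.lab = 5  [5]
14. n7.wid = false  [A.mk == true]
15. n8.pre = "mz"  [terminal]
16. n9.acc = -1  [len(b.pre) - 3]
17. n9.lab = 18  [(if C₀.wid then C₀.lab else C₀.acc) + 25]
18. n9.wid = false  [C₀.lab > 5]
19. n10.fin = 3  [C.acc + 4]
20. n11.lim = 11  [terminal]
21. n12.lim = 22  [terminal]
22. n13.pre = "qw"  [terminal]
23. n10.mk = true  [A.fin > 2]
24. n15.pre = "zm"  [terminal]
25. n14.live = 12  [len(b.pre) + 10]
26. n14.ok = "xn"  ["xn"]
27. n16.idx = 19  [terminal]
28. n9.fin = -5  [S.live + e.idx - 36]
29. n7.fin = 7  [C₀.acc * -2 - 7]
30. n0.live = 15  [C.fin + 8]
31. n0.ok = "px"  ["px"]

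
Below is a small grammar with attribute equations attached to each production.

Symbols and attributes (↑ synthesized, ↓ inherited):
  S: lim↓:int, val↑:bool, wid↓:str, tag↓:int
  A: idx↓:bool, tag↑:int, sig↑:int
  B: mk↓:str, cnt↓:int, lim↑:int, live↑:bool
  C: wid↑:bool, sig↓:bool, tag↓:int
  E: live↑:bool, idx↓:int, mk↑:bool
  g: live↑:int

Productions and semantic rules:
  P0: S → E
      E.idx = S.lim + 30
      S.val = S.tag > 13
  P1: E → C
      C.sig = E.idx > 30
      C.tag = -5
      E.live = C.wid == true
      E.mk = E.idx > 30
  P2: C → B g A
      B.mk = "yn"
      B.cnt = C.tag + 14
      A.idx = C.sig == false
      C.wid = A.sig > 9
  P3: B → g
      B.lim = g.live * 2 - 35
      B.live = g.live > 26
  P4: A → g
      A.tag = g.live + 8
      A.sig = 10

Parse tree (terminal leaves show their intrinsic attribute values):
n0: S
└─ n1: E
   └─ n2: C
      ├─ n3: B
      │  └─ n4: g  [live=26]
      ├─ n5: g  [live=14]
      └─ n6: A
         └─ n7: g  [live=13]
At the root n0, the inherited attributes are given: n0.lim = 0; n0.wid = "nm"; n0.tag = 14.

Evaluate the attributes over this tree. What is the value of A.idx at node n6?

true

1. n0.lim = 0  [given at root]
2. n0.wid = "nm"  [given at root]
3. n0.tag = 14  [given at root]
4. n1.idx = 30  [S.lim + 30]
5. n2.sig = false  [E.idx > 30]
6. n2.tag = -5  [-5]
7. n3.mk = "yn"  ["yn"]
8. n3.cnt = 9  [C.tag + 14]
9. n4.live = 26  [terminal]
10. n3.lim = 17  [g.live * 2 - 35]
11. n3.live = false  [g.live > 26]
12. n5.live = 14  [terminal]
13. n6.idx = true  [C.sig == false]
14. n7.live = 13  [terminal]
15. n6.tag = 21  [g.live + 8]
16. n6.sig = 10  [10]
17. n2.wid = true  [A.sig > 9]
18. n1.live = true  [C.wid == true]
19. n1.mk = false  [E.idx > 30]
20. n0.val = true  [S.tag > 13]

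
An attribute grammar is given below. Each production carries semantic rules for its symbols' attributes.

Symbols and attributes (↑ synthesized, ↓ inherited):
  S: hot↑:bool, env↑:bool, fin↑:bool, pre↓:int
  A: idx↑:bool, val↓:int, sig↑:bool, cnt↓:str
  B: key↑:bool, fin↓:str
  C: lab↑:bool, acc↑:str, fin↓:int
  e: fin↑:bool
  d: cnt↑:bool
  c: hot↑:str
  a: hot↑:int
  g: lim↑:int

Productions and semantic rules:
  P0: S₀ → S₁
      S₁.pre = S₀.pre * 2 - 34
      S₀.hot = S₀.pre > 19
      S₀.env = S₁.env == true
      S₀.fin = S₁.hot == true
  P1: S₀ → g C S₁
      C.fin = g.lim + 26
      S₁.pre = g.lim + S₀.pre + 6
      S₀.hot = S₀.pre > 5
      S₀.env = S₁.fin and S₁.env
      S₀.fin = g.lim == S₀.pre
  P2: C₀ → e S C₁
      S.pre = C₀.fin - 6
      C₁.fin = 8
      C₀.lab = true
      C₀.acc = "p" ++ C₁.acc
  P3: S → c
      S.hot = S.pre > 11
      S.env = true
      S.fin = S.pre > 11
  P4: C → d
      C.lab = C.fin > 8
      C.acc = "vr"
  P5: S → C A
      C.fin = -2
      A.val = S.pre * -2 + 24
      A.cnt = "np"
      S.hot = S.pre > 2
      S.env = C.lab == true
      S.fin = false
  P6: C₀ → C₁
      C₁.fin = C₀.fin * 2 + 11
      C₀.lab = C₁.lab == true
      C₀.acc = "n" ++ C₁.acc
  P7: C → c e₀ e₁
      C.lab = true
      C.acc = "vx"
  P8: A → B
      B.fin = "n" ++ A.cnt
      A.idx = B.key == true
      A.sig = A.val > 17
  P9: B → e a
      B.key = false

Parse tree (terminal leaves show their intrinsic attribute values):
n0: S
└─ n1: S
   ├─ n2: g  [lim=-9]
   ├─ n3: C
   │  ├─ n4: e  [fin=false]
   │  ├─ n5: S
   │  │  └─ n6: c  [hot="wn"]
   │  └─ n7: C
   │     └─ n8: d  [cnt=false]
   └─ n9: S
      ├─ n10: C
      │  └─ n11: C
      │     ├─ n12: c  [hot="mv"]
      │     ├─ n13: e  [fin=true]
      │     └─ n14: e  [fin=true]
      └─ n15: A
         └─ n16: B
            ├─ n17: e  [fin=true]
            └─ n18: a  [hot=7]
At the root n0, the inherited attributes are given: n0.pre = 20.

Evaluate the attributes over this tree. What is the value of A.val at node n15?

1. n0.pre = 20  [given at root]
2. n1.pre = 6  [S₀.pre * 2 - 34]
3. n2.lim = -9  [terminal]
4. n3.fin = 17  [g.lim + 26]
5. n4.fin = false  [terminal]
6. n5.pre = 11  [C₀.fin - 6]
7. n6.hot = "wn"  [terminal]
8. n5.hot = false  [S.pre > 11]
9. n5.env = true  [true]
10. n5.fin = false  [S.pre > 11]
11. n7.fin = 8  [8]
12. n8.cnt = false  [terminal]
13. n7.lab = false  [C.fin > 8]
14. n7.acc = "vr"  ["vr"]
15. n3.lab = true  [true]
16. n3.acc = "pvr"  ["p" ++ C₁.acc]
17. n9.pre = 3  [g.lim + S₀.pre + 6]
18. n10.fin = -2  [-2]
19. n11.fin = 7  [C₀.fin * 2 + 11]
20. n12.hot = "mv"  [terminal]
21. n13.fin = true  [terminal]
22. n14.fin = true  [terminal]
23. n11.lab = true  [true]
24. n11.acc = "vx"  ["vx"]
25. n10.lab = true  [C₁.lab == true]
26. n10.acc = "nvx"  ["n" ++ C₁.acc]
27. n15.val = 18  [S.pre * -2 + 24]
28. n15.cnt = "np"  ["np"]
29. n16.fin = "nnp"  ["n" ++ A.cnt]
30. n17.fin = true  [terminal]
31. n18.hot = 7  [terminal]
32. n16.key = false  [false]
33. n15.idx = false  [B.key == true]
34. n15.sig = true  [A.val > 17]
35. n9.hot = true  [S.pre > 2]
36. n9.env = true  [C.lab == true]
37. n9.fin = false  [false]
38. n1.hot = true  [S₀.pre > 5]
39. n1.env = false  [S₁.fin and S₁.env]
40. n1.fin = false  [g.lim == S₀.pre]
41. n0.hot = true  [S₀.pre > 19]
42. n0.env = false  [S₁.env == true]
43. n0.fin = true  [S₁.hot == true]

18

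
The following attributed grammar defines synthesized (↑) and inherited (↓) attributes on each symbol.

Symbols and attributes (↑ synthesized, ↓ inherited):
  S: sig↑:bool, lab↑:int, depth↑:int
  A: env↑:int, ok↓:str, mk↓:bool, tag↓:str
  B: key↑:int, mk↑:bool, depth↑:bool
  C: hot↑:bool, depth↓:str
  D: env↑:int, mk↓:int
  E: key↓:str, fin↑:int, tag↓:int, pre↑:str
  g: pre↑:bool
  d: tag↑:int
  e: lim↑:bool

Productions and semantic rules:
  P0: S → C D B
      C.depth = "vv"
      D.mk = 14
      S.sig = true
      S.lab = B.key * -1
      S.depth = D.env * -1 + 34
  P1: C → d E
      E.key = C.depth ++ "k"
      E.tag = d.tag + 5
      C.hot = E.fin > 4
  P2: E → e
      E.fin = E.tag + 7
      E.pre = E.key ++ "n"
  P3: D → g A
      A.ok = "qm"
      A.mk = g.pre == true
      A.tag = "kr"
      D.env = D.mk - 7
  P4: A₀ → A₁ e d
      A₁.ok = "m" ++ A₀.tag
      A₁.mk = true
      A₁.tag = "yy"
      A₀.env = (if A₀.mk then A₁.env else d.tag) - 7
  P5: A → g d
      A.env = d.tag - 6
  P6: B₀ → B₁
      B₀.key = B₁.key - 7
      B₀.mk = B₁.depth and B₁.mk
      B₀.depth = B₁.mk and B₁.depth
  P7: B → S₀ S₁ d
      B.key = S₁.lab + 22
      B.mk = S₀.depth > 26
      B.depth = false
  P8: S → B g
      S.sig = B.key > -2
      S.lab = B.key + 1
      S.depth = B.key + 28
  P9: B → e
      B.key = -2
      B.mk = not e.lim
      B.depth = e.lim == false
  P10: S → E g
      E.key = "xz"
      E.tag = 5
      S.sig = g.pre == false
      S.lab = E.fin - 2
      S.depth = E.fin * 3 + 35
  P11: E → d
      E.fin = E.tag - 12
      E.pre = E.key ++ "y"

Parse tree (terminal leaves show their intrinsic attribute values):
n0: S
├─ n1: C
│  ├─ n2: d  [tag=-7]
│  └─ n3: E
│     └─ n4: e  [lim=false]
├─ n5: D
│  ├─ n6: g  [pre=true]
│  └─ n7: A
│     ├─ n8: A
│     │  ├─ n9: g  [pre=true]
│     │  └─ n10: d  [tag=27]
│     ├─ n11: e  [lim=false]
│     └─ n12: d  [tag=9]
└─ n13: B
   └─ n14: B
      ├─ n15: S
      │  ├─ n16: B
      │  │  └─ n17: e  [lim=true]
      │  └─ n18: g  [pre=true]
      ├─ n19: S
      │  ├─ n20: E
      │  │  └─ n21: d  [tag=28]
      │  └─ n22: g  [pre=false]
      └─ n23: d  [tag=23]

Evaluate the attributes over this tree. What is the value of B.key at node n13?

6

1. n1.depth = "vv"  ["vv"]
2. n2.tag = -7  [terminal]
3. n3.key = "vvk"  [C.depth ++ "k"]
4. n3.tag = -2  [d.tag + 5]
5. n4.lim = false  [terminal]
6. n3.fin = 5  [E.tag + 7]
7. n3.pre = "vvkn"  [E.key ++ "n"]
8. n1.hot = true  [E.fin > 4]
9. n5.mk = 14  [14]
10. n6.pre = true  [terminal]
11. n7.ok = "qm"  ["qm"]
12. n7.mk = true  [g.pre == true]
13. n7.tag = "kr"  ["kr"]
14. n8.ok = "mkr"  ["m" ++ A₀.tag]
15. n8.mk = true  [true]
16. n8.tag = "yy"  ["yy"]
17. n9.pre = true  [terminal]
18. n10.tag = 27  [terminal]
19. n8.env = 21  [d.tag - 6]
20. n11.lim = false  [terminal]
21. n12.tag = 9  [terminal]
22. n7.env = 14  [(if A₀.mk then A₁.env else d.tag) - 7]
23. n5.env = 7  [D.mk - 7]
24. n17.lim = true  [terminal]
25. n16.key = -2  [-2]
26. n16.mk = false  [not e.lim]
27. n16.depth = false  [e.lim == false]
28. n18.pre = true  [terminal]
29. n15.sig = false  [B.key > -2]
30. n15.lab = -1  [B.key + 1]
31. n15.depth = 26  [B.key + 28]
32. n20.key = "xz"  ["xz"]
33. n20.tag = 5  [5]
34. n21.tag = 28  [terminal]
35. n20.fin = -7  [E.tag - 12]
36. n20.pre = "xzy"  [E.key ++ "y"]
37. n22.pre = false  [terminal]
38. n19.sig = true  [g.pre == false]
39. n19.lab = -9  [E.fin - 2]
40. n19.depth = 14  [E.fin * 3 + 35]
41. n23.tag = 23  [terminal]
42. n14.key = 13  [S₁.lab + 22]
43. n14.mk = false  [S₀.depth > 26]
44. n14.depth = false  [false]
45. n13.key = 6  [B₁.key - 7]
46. n13.mk = false  [B₁.depth and B₁.mk]
47. n13.depth = false  [B₁.mk and B₁.depth]
48. n0.sig = true  [true]
49. n0.lab = -6  [B.key * -1]
50. n0.depth = 27  [D.env * -1 + 34]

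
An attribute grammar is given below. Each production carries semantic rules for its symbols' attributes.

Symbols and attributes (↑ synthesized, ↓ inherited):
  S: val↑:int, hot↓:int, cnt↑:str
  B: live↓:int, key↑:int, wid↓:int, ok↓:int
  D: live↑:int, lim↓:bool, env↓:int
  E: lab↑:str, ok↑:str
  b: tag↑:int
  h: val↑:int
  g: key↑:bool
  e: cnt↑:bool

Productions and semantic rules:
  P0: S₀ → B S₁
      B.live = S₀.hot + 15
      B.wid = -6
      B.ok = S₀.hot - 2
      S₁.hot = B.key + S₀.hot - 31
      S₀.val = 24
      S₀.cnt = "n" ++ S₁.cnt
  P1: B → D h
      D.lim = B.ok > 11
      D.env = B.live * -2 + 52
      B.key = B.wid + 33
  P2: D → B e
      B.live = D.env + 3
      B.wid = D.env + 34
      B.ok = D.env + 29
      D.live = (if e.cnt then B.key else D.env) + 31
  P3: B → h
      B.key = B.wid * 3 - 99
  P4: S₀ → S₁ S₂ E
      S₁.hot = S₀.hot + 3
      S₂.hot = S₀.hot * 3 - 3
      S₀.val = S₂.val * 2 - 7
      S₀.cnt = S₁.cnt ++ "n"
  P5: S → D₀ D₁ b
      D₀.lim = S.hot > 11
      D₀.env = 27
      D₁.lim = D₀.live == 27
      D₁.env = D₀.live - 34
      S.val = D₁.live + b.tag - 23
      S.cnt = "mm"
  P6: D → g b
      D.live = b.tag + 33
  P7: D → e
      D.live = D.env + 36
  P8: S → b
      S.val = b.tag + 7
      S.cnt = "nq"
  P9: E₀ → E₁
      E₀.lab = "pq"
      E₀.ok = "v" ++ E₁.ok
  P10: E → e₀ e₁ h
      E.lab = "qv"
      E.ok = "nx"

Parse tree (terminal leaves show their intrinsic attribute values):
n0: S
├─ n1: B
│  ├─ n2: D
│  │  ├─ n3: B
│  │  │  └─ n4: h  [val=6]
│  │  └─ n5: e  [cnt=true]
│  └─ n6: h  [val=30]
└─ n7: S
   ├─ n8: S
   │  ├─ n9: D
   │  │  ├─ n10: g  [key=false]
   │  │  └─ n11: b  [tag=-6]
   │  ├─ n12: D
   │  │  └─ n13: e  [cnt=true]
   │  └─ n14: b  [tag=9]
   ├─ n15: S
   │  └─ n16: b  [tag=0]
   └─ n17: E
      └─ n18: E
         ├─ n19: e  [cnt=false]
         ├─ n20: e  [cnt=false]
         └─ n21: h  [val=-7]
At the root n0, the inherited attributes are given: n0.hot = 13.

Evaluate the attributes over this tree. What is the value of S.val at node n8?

1. n0.hot = 13  [given at root]
2. n1.live = 28  [S₀.hot + 15]
3. n1.wid = -6  [-6]
4. n1.ok = 11  [S₀.hot - 2]
5. n2.lim = false  [B.ok > 11]
6. n2.env = -4  [B.live * -2 + 52]
7. n3.live = -1  [D.env + 3]
8. n3.wid = 30  [D.env + 34]
9. n3.ok = 25  [D.env + 29]
10. n4.val = 6  [terminal]
11. n3.key = -9  [B.wid * 3 - 99]
12. n5.cnt = true  [terminal]
13. n2.live = 22  [(if e.cnt then B.key else D.env) + 31]
14. n6.val = 30  [terminal]
15. n1.key = 27  [B.wid + 33]
16. n7.hot = 9  [B.key + S₀.hot - 31]
17. n8.hot = 12  [S₀.hot + 3]
18. n9.lim = true  [S.hot > 11]
19. n9.env = 27  [27]
20. n10.key = false  [terminal]
21. n11.tag = -6  [terminal]
22. n9.live = 27  [b.tag + 33]
23. n12.lim = true  [D₀.live == 27]
24. n12.env = -7  [D₀.live - 34]
25. n13.cnt = true  [terminal]
26. n12.live = 29  [D.env + 36]
27. n14.tag = 9  [terminal]
28. n8.val = 15  [D₁.live + b.tag - 23]
29. n8.cnt = "mm"  ["mm"]
30. n15.hot = 24  [S₀.hot * 3 - 3]
31. n16.tag = 0  [terminal]
32. n15.val = 7  [b.tag + 7]
33. n15.cnt = "nq"  ["nq"]
34. n19.cnt = false  [terminal]
35. n20.cnt = false  [terminal]
36. n21.val = -7  [terminal]
37. n18.lab = "qv"  ["qv"]
38. n18.ok = "nx"  ["nx"]
39. n17.lab = "pq"  ["pq"]
40. n17.ok = "vnx"  ["v" ++ E₁.ok]
41. n7.val = 7  [S₂.val * 2 - 7]
42. n7.cnt = "mmn"  [S₁.cnt ++ "n"]
43. n0.val = 24  [24]
44. n0.cnt = "nmmn"  ["n" ++ S₁.cnt]

15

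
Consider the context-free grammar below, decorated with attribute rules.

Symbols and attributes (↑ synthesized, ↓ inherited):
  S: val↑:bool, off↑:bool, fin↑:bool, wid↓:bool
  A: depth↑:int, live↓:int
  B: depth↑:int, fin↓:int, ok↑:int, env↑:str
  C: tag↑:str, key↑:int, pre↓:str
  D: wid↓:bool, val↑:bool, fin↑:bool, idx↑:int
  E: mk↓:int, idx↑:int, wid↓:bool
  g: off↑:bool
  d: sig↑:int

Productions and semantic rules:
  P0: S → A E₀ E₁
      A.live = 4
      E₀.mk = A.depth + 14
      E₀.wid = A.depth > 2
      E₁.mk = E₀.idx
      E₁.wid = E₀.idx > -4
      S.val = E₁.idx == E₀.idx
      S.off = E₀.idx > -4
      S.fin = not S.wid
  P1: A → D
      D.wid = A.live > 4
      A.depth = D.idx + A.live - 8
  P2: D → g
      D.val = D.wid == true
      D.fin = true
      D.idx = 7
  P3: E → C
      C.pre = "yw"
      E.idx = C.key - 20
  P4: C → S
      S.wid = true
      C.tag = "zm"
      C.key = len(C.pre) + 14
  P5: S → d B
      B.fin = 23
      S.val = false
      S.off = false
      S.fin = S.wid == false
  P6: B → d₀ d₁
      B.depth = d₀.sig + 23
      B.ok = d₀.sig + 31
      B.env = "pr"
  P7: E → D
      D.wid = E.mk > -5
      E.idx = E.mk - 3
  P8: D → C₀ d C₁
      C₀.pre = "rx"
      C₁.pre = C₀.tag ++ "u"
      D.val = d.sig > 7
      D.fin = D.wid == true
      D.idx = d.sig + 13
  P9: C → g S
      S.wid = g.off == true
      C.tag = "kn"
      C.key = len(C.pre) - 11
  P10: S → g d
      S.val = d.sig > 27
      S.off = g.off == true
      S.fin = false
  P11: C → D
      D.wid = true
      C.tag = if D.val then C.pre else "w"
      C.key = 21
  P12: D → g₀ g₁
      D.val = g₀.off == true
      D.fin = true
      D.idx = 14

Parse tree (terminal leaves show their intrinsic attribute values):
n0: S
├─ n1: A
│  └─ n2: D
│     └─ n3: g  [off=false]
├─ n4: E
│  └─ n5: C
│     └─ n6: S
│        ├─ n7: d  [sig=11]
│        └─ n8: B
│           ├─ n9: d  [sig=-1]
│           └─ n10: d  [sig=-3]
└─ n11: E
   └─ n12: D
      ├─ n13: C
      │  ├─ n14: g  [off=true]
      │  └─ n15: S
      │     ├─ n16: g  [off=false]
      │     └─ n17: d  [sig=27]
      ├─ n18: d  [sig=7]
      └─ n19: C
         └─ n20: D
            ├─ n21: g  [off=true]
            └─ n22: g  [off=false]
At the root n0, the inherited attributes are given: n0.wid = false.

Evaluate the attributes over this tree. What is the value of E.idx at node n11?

-7

1. n0.wid = false  [given at root]
2. n1.live = 4  [4]
3. n2.wid = false  [A.live > 4]
4. n3.off = false  [terminal]
5. n2.val = false  [D.wid == true]
6. n2.fin = true  [true]
7. n2.idx = 7  [7]
8. n1.depth = 3  [D.idx + A.live - 8]
9. n4.mk = 17  [A.depth + 14]
10. n4.wid = true  [A.depth > 2]
11. n5.pre = "yw"  ["yw"]
12. n6.wid = true  [true]
13. n7.sig = 11  [terminal]
14. n8.fin = 23  [23]
15. n9.sig = -1  [terminal]
16. n10.sig = -3  [terminal]
17. n8.depth = 22  [d₀.sig + 23]
18. n8.ok = 30  [d₀.sig + 31]
19. n8.env = "pr"  ["pr"]
20. n6.val = false  [false]
21. n6.off = false  [false]
22. n6.fin = false  [S.wid == false]
23. n5.tag = "zm"  ["zm"]
24. n5.key = 16  [len(C.pre) + 14]
25. n4.idx = -4  [C.key - 20]
26. n11.mk = -4  [E₀.idx]
27. n11.wid = false  [E₀.idx > -4]
28. n12.wid = true  [E.mk > -5]
29. n13.pre = "rx"  ["rx"]
30. n14.off = true  [terminal]
31. n15.wid = true  [g.off == true]
32. n16.off = false  [terminal]
33. n17.sig = 27  [terminal]
34. n15.val = false  [d.sig > 27]
35. n15.off = false  [g.off == true]
36. n15.fin = false  [false]
37. n13.tag = "kn"  ["kn"]
38. n13.key = -9  [len(C.pre) - 11]
39. n18.sig = 7  [terminal]
40. n19.pre = "knu"  [C₀.tag ++ "u"]
41. n20.wid = true  [true]
42. n21.off = true  [terminal]
43. n22.off = false  [terminal]
44. n20.val = true  [g₀.off == true]
45. n20.fin = true  [true]
46. n20.idx = 14  [14]
47. n19.tag = "knu"  [if D.val then C.pre else "w"]
48. n19.key = 21  [21]
49. n12.val = false  [d.sig > 7]
50. n12.fin = true  [D.wid == true]
51. n12.idx = 20  [d.sig + 13]
52. n11.idx = -7  [E.mk - 3]
53. n0.val = false  [E₁.idx == E₀.idx]
54. n0.off = false  [E₀.idx > -4]
55. n0.fin = true  [not S.wid]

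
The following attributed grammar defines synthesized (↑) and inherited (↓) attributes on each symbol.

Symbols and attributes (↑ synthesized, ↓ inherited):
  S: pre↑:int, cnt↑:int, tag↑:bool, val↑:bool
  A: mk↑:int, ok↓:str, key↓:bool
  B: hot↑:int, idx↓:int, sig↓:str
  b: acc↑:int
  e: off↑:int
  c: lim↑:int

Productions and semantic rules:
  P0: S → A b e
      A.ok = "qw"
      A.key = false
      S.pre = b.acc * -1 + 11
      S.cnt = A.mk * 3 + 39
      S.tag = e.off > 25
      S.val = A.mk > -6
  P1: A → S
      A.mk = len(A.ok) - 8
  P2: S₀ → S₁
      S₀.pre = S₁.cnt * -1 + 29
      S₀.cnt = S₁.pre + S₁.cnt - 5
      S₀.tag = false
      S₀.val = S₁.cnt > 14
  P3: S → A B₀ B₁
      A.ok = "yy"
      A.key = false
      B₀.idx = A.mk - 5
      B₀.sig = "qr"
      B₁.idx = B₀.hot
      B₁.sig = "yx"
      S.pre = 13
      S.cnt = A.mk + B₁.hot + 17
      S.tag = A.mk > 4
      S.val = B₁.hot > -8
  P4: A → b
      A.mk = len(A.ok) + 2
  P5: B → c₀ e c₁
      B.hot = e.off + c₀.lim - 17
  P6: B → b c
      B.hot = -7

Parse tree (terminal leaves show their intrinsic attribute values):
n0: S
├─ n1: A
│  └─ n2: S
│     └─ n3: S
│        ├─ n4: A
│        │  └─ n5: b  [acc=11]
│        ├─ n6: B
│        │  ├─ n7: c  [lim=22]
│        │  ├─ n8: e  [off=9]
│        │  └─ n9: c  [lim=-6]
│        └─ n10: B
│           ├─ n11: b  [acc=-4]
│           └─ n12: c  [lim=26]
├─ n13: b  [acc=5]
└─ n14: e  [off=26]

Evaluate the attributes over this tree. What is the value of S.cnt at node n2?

22

1. n1.ok = "qw"  ["qw"]
2. n1.key = false  [false]
3. n4.ok = "yy"  ["yy"]
4. n4.key = false  [false]
5. n5.acc = 11  [terminal]
6. n4.mk = 4  [len(A.ok) + 2]
7. n6.idx = -1  [A.mk - 5]
8. n6.sig = "qr"  ["qr"]
9. n7.lim = 22  [terminal]
10. n8.off = 9  [terminal]
11. n9.lim = -6  [terminal]
12. n6.hot = 14  [e.off + c₀.lim - 17]
13. n10.idx = 14  [B₀.hot]
14. n10.sig = "yx"  ["yx"]
15. n11.acc = -4  [terminal]
16. n12.lim = 26  [terminal]
17. n10.hot = -7  [-7]
18. n3.pre = 13  [13]
19. n3.cnt = 14  [A.mk + B₁.hot + 17]
20. n3.tag = false  [A.mk > 4]
21. n3.val = true  [B₁.hot > -8]
22. n2.pre = 15  [S₁.cnt * -1 + 29]
23. n2.cnt = 22  [S₁.pre + S₁.cnt - 5]
24. n2.tag = false  [false]
25. n2.val = false  [S₁.cnt > 14]
26. n1.mk = -6  [len(A.ok) - 8]
27. n13.acc = 5  [terminal]
28. n14.off = 26  [terminal]
29. n0.pre = 6  [b.acc * -1 + 11]
30. n0.cnt = 21  [A.mk * 3 + 39]
31. n0.tag = true  [e.off > 25]
32. n0.val = false  [A.mk > -6]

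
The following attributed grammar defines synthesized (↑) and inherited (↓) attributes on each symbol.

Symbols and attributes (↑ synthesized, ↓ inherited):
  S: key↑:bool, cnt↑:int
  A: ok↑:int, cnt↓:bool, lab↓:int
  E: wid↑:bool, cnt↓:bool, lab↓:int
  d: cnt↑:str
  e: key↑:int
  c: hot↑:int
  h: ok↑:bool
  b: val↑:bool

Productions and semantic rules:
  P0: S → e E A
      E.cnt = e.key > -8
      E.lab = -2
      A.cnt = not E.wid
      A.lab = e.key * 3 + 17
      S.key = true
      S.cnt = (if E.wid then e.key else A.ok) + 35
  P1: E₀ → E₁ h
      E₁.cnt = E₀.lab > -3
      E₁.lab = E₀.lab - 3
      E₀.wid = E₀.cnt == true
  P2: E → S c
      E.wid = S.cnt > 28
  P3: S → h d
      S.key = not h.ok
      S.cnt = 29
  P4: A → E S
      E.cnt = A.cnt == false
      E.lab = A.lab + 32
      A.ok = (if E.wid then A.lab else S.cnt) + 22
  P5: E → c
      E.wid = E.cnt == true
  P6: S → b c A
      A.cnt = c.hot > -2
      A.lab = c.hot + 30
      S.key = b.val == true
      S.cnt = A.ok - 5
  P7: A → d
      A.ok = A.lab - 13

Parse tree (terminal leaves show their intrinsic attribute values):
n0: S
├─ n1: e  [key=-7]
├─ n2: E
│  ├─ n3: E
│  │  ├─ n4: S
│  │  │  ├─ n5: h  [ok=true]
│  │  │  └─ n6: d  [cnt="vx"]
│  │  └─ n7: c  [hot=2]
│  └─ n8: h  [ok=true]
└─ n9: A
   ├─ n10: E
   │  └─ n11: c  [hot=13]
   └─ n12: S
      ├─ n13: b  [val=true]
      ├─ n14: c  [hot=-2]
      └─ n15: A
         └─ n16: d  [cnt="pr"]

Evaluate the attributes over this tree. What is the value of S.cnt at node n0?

1. n1.key = -7  [terminal]
2. n2.cnt = true  [e.key > -8]
3. n2.lab = -2  [-2]
4. n3.cnt = true  [E₀.lab > -3]
5. n3.lab = -5  [E₀.lab - 3]
6. n5.ok = true  [terminal]
7. n6.cnt = "vx"  [terminal]
8. n4.key = false  [not h.ok]
9. n4.cnt = 29  [29]
10. n7.hot = 2  [terminal]
11. n3.wid = true  [S.cnt > 28]
12. n8.ok = true  [terminal]
13. n2.wid = true  [E₀.cnt == true]
14. n9.cnt = false  [not E.wid]
15. n9.lab = -4  [e.key * 3 + 17]
16. n10.cnt = true  [A.cnt == false]
17. n10.lab = 28  [A.lab + 32]
18. n11.hot = 13  [terminal]
19. n10.wid = true  [E.cnt == true]
20. n13.val = true  [terminal]
21. n14.hot = -2  [terminal]
22. n15.cnt = false  [c.hot > -2]
23. n15.lab = 28  [c.hot + 30]
24. n16.cnt = "pr"  [terminal]
25. n15.ok = 15  [A.lab - 13]
26. n12.key = true  [b.val == true]
27. n12.cnt = 10  [A.ok - 5]
28. n9.ok = 18  [(if E.wid then A.lab else S.cnt) + 22]
29. n0.key = true  [true]
30. n0.cnt = 28  [(if E.wid then e.key else A.ok) + 35]

28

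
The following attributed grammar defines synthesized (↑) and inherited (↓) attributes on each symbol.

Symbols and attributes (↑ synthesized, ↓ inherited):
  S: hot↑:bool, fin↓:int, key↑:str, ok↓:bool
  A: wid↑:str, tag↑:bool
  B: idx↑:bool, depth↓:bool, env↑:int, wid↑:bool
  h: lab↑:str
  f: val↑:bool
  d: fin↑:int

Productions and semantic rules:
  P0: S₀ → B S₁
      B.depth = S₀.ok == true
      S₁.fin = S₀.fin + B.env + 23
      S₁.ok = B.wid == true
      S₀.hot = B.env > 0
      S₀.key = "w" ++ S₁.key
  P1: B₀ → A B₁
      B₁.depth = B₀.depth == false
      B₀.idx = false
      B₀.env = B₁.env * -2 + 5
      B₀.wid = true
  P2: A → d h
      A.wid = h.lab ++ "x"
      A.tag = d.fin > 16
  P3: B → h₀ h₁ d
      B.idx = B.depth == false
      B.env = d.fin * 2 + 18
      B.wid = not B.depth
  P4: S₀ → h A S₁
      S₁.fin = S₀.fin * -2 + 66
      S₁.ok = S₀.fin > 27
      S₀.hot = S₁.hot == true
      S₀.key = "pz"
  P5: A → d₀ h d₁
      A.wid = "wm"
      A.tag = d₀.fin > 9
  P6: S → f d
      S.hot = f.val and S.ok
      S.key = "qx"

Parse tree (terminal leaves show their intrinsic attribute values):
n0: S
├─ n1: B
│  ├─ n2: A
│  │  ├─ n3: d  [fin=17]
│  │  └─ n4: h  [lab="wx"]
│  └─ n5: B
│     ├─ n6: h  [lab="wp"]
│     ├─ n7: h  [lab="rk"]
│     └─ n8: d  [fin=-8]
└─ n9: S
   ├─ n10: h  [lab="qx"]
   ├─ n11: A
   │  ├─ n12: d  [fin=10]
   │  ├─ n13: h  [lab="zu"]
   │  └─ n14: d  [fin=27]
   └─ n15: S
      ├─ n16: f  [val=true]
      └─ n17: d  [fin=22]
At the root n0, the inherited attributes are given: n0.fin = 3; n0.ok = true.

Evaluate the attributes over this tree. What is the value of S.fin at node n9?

27

1. n0.fin = 3  [given at root]
2. n0.ok = true  [given at root]
3. n1.depth = true  [S₀.ok == true]
4. n3.fin = 17  [terminal]
5. n4.lab = "wx"  [terminal]
6. n2.wid = "wxx"  [h.lab ++ "x"]
7. n2.tag = true  [d.fin > 16]
8. n5.depth = false  [B₀.depth == false]
9. n6.lab = "wp"  [terminal]
10. n7.lab = "rk"  [terminal]
11. n8.fin = -8  [terminal]
12. n5.idx = true  [B.depth == false]
13. n5.env = 2  [d.fin * 2 + 18]
14. n5.wid = true  [not B.depth]
15. n1.idx = false  [false]
16. n1.env = 1  [B₁.env * -2 + 5]
17. n1.wid = true  [true]
18. n9.fin = 27  [S₀.fin + B.env + 23]
19. n9.ok = true  [B.wid == true]
20. n10.lab = "qx"  [terminal]
21. n12.fin = 10  [terminal]
22. n13.lab = "zu"  [terminal]
23. n14.fin = 27  [terminal]
24. n11.wid = "wm"  ["wm"]
25. n11.tag = true  [d₀.fin > 9]
26. n15.fin = 12  [S₀.fin * -2 + 66]
27. n15.ok = false  [S₀.fin > 27]
28. n16.val = true  [terminal]
29. n17.fin = 22  [terminal]
30. n15.hot = false  [f.val and S.ok]
31. n15.key = "qx"  ["qx"]
32. n9.hot = false  [S₁.hot == true]
33. n9.key = "pz"  ["pz"]
34. n0.hot = true  [B.env > 0]
35. n0.key = "wpz"  ["w" ++ S₁.key]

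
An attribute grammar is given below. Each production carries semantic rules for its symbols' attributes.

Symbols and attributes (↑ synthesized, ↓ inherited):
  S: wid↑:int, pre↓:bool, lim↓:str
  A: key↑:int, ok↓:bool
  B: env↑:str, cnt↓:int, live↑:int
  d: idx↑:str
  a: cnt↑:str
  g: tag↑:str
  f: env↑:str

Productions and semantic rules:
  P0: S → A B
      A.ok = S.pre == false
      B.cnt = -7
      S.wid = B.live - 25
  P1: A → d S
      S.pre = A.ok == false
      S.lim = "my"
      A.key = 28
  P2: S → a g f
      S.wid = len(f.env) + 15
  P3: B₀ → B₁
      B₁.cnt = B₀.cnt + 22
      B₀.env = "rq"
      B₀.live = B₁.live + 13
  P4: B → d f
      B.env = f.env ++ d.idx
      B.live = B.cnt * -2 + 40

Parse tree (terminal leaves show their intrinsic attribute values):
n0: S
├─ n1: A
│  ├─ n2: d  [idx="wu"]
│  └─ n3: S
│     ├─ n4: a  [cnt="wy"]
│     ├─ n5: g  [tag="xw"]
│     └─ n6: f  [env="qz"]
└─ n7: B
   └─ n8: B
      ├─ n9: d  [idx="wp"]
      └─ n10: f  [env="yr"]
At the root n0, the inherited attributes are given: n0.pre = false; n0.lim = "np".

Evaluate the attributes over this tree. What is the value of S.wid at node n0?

1. n0.pre = false  [given at root]
2. n0.lim = "np"  [given at root]
3. n1.ok = true  [S.pre == false]
4. n2.idx = "wu"  [terminal]
5. n3.pre = false  [A.ok == false]
6. n3.lim = "my"  ["my"]
7. n4.cnt = "wy"  [terminal]
8. n5.tag = "xw"  [terminal]
9. n6.env = "qz"  [terminal]
10. n3.wid = 17  [len(f.env) + 15]
11. n1.key = 28  [28]
12. n7.cnt = -7  [-7]
13. n8.cnt = 15  [B₀.cnt + 22]
14. n9.idx = "wp"  [terminal]
15. n10.env = "yr"  [terminal]
16. n8.env = "yrwp"  [f.env ++ d.idx]
17. n8.live = 10  [B.cnt * -2 + 40]
18. n7.env = "rq"  ["rq"]
19. n7.live = 23  [B₁.live + 13]
20. n0.wid = -2  [B.live - 25]

-2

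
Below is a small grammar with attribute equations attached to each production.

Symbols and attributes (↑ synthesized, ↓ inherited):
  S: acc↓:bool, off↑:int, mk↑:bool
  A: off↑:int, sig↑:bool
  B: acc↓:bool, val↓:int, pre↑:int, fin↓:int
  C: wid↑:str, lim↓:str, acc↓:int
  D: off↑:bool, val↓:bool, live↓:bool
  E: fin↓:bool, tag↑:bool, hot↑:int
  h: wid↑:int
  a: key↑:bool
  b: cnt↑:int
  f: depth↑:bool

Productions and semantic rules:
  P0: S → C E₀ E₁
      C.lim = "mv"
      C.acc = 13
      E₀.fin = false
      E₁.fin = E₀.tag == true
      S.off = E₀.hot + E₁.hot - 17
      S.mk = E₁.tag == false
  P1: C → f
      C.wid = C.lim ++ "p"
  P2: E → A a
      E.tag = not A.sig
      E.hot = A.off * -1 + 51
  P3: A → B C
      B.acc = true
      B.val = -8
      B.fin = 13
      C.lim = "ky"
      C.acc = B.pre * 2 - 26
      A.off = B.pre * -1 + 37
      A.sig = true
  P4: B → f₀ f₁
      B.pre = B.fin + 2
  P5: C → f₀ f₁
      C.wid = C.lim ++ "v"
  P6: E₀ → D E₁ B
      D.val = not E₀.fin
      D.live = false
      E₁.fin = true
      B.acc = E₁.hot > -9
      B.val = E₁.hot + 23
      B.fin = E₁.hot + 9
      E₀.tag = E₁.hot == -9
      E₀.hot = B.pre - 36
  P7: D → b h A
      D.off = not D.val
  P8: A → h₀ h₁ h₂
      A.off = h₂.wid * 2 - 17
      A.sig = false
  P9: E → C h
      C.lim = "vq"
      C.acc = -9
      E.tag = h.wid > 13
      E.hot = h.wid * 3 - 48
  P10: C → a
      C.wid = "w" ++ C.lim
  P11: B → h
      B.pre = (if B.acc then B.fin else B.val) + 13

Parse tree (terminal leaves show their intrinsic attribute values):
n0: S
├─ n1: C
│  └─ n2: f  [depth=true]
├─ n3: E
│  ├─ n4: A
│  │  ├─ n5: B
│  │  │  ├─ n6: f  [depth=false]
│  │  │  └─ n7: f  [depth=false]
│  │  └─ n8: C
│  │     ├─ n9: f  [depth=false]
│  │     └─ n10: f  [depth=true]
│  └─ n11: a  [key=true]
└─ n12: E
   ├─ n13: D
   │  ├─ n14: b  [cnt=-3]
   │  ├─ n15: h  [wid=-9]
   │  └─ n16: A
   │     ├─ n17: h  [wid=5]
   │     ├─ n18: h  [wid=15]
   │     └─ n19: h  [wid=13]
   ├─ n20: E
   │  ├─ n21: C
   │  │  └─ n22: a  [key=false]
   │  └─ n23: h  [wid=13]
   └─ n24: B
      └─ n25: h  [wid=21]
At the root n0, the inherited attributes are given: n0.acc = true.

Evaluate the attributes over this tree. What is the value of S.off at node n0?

3

1. n0.acc = true  [given at root]
2. n1.lim = "mv"  ["mv"]
3. n1.acc = 13  [13]
4. n2.depth = true  [terminal]
5. n1.wid = "mvp"  [C.lim ++ "p"]
6. n3.fin = false  [false]
7. n5.acc = true  [true]
8. n5.val = -8  [-8]
9. n5.fin = 13  [13]
10. n6.depth = false  [terminal]
11. n7.depth = false  [terminal]
12. n5.pre = 15  [B.fin + 2]
13. n8.lim = "ky"  ["ky"]
14. n8.acc = 4  [B.pre * 2 - 26]
15. n9.depth = false  [terminal]
16. n10.depth = true  [terminal]
17. n8.wid = "kyv"  [C.lim ++ "v"]
18. n4.off = 22  [B.pre * -1 + 37]
19. n4.sig = true  [true]
20. n11.key = true  [terminal]
21. n3.tag = false  [not A.sig]
22. n3.hot = 29  [A.off * -1 + 51]
23. n12.fin = false  [E₀.tag == true]
24. n13.val = true  [not E₀.fin]
25. n13.live = false  [false]
26. n14.cnt = -3  [terminal]
27. n15.wid = -9  [terminal]
28. n17.wid = 5  [terminal]
29. n18.wid = 15  [terminal]
30. n19.wid = 13  [terminal]
31. n16.off = 9  [h₂.wid * 2 - 17]
32. n16.sig = false  [false]
33. n13.off = false  [not D.val]
34. n20.fin = true  [true]
35. n21.lim = "vq"  ["vq"]
36. n21.acc = -9  [-9]
37. n22.key = false  [terminal]
38. n21.wid = "wvq"  ["w" ++ C.lim]
39. n23.wid = 13  [terminal]
40. n20.tag = false  [h.wid > 13]
41. n20.hot = -9  [h.wid * 3 - 48]
42. n24.acc = false  [E₁.hot > -9]
43. n24.val = 14  [E₁.hot + 23]
44. n24.fin = 0  [E₁.hot + 9]
45. n25.wid = 21  [terminal]
46. n24.pre = 27  [(if B.acc then B.fin else B.val) + 13]
47. n12.tag = true  [E₁.hot == -9]
48. n12.hot = -9  [B.pre - 36]
49. n0.off = 3  [E₀.hot + E₁.hot - 17]
50. n0.mk = false  [E₁.tag == false]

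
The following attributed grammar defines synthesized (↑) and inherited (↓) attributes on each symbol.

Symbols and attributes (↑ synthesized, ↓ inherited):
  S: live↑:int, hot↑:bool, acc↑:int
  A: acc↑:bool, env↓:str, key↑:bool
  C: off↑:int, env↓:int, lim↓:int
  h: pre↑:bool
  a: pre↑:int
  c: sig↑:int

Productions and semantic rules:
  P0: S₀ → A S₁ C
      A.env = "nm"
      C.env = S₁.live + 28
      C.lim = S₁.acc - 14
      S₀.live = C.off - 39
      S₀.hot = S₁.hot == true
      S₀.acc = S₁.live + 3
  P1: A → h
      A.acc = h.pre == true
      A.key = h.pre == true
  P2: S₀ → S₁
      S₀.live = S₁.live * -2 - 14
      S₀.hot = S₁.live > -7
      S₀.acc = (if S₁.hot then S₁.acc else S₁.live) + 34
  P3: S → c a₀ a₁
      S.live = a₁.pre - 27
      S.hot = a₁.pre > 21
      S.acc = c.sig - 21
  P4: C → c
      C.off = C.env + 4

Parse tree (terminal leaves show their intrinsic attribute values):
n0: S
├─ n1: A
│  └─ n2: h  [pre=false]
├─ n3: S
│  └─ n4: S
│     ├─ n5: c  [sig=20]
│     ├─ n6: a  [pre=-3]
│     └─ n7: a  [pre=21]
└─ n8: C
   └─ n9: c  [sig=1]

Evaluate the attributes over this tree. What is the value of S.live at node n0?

1. n1.env = "nm"  ["nm"]
2. n2.pre = false  [terminal]
3. n1.acc = false  [h.pre == true]
4. n1.key = false  [h.pre == true]
5. n5.sig = 20  [terminal]
6. n6.pre = -3  [terminal]
7. n7.pre = 21  [terminal]
8. n4.live = -6  [a₁.pre - 27]
9. n4.hot = false  [a₁.pre > 21]
10. n4.acc = -1  [c.sig - 21]
11. n3.live = -2  [S₁.live * -2 - 14]
12. n3.hot = true  [S₁.live > -7]
13. n3.acc = 28  [(if S₁.hot then S₁.acc else S₁.live) + 34]
14. n8.env = 26  [S₁.live + 28]
15. n8.lim = 14  [S₁.acc - 14]
16. n9.sig = 1  [terminal]
17. n8.off = 30  [C.env + 4]
18. n0.live = -9  [C.off - 39]
19. n0.hot = true  [S₁.hot == true]
20. n0.acc = 1  [S₁.live + 3]

-9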